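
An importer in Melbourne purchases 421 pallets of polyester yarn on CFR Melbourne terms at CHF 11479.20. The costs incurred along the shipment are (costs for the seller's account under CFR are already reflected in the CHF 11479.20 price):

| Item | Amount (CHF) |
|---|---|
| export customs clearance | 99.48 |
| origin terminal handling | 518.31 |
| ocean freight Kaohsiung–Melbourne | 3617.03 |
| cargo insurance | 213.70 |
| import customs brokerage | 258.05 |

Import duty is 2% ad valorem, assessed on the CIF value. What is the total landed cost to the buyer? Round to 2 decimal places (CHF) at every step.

CFR: the seller pays costs through ocean freight to the destination port, but not insurance.
Already in the invoice (seller's account under CFR): export clearance, origin terminal, freight — exclude.
CIF value = CFR price + insurance = 11479.20 + 213.70 = 11692.90
Import duty = 11692.90 × 2% = 233.86
Buyer bears: insurance 213.70 + brokerage 258.05 + duty 233.86 = 705.61
Landed cost = invoice 11479.20 + 705.61 = 12184.81

Total landed cost: CHF 12184.81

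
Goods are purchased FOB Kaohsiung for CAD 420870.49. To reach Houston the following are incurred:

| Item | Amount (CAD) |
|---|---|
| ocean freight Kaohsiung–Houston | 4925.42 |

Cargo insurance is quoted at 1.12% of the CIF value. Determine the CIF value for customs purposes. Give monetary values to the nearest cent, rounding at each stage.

Let C be the CIF value. C = FOB price + freight + 1.12% × C
C − 1.12% × C = 420870.49 + 4925.42
0.9888 × C = 425795.91
C = 425795.91 / 0.9888 = 430618.84
Insurance premium = 1.12% × 430618.84 = 4822.93

CIF value: CAD 430618.84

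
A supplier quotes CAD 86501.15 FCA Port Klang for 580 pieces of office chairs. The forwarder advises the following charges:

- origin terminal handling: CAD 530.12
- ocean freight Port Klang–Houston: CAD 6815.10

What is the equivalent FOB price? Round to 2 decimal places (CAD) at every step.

Not relevant to the conversion: freight — on the buyer under both terms; not part of either seller's price.
From FCA to FOB, the seller additionally bears: origin terminal.
FOB price = 86501.15 + 530.12 = 87031.27

FOB price: CAD 87031.27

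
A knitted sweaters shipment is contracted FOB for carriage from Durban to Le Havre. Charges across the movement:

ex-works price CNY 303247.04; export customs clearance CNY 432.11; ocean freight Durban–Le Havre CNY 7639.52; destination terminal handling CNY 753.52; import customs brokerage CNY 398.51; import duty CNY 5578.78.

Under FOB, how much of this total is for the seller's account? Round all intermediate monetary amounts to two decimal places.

Seller's account: CNY 303679.15

FOB: the seller bears costs until goods are on board at the origin port; the buyer bears freight, insurance and all costs thereafter.
Seller's account: goods 303247.04 + export clearance 432.11 = 303679.15
Buyer's account: freight 7639.52 + destination terminal 753.52 + brokerage 398.51 + duty 5578.78 = 14370.33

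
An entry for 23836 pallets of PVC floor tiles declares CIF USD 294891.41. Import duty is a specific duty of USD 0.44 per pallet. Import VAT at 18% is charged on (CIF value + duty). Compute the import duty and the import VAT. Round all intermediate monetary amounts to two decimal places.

Import duty: USD 10487.84; import VAT: USD 54968.27

Import duty = 23836 × 0.44 = 10487.84
VAT base = CIF + duty = 294891.41 + 10487.84 = 305379.25
Import VAT = 305379.25 × 18% = 54968.27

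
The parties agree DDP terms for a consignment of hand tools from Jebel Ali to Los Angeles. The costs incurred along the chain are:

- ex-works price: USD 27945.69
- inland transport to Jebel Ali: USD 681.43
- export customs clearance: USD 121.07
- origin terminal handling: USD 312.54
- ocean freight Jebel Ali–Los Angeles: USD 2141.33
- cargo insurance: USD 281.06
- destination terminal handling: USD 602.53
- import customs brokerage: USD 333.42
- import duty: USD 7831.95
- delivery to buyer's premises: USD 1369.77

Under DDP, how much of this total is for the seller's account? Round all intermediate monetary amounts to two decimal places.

Seller's account: USD 41620.79

DDP: the seller bears all costs including import duty.
Seller's account: goods 27945.69 + inland to port 681.43 + export clearance 121.07 + origin terminal 312.54 + freight 2141.33 + insurance 281.06 + destination terminal 602.53 + brokerage 333.42 + duty 7831.95 + delivery 1369.77 = 41620.79
Buyer's account: 0.00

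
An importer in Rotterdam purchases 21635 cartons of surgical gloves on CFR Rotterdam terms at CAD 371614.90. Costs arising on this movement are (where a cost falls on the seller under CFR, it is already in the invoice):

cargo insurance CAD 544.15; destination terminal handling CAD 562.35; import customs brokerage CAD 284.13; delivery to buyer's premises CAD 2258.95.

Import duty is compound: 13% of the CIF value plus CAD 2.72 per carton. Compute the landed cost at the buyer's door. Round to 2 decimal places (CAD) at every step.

CFR: the seller pays costs through ocean freight to the destination port, but not insurance.
CIF value = CFR price + insurance = 371614.90 + 544.15 = 372159.05
Ad valorem component: 372159.05 × 13% = 48380.68
Specific component: 21635 × 2.72 = 58847.20
Import duty = 48380.68 + 58847.20 = 107227.88
Buyer bears: insurance 544.15 + destination terminal 562.35 + brokerage 284.13 + delivery 2258.95 + duty 107227.88 = 110877.46
Landed cost = invoice 371614.90 + 110877.46 = 482492.36

Total landed cost: CAD 482492.36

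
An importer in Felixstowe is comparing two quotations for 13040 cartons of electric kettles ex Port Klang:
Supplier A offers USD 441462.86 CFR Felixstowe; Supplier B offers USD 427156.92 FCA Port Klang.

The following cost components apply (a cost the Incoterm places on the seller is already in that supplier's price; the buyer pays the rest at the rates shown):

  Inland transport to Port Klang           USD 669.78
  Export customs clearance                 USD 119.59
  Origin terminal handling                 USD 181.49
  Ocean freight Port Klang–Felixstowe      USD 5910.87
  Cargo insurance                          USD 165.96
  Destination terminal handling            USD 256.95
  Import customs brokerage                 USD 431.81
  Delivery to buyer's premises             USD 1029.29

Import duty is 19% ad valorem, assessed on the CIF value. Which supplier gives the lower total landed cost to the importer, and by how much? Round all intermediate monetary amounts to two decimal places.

Supplier B is cheaper by USD 9774.16

Supplier A (CFR):
CIF value = CFR price + insurance = 441462.86 + 165.96 = 441628.82
Import duty = 441628.82 × 19% = 83909.48
Buyer bears (A): 165.96 + 256.95 + 431.81 + 1029.29 = 1884.01
Landed cost (A) = invoice 441462.86 + 1884.01 + duty 83909.48 = 527256.35
Supplier B (FCA):
CIF value = FCA price + origin terminal + freight + insurance = 427156.92 + 181.49 + 5910.87 + 165.96 = 433415.24
Import duty = 433415.24 × 19% = 82348.90
Buyer bears (B): 181.49 + 5910.87 + 165.96 + 256.95 + 431.81 + 1029.29 = 7976.37
Landed cost (B) = invoice 427156.92 + 7976.37 + duty 82348.90 = 517482.19
Difference = |527256.35 − 517482.19| = 9774.16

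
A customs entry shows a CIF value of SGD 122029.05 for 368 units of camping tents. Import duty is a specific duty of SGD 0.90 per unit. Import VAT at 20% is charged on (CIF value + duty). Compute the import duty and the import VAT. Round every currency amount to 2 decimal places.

Import duty = 368 × 0.90 = 331.20
VAT base = CIF + duty = 122029.05 + 331.20 = 122360.25
Import VAT = 122360.25 × 20% = 24472.05

Import duty: SGD 331.20; import VAT: SGD 24472.05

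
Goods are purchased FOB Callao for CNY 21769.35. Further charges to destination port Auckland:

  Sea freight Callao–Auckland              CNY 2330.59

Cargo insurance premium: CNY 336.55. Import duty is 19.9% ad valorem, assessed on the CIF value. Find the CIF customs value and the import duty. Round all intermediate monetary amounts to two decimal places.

CIF value: CNY 24436.49; import duty: CNY 4862.86

CIF = FOB price + freight + insurance
CIF = 21769.35 + 2330.59 + 336.55 = 24436.49
Import duty = 24436.49 × 19.9% = 4862.86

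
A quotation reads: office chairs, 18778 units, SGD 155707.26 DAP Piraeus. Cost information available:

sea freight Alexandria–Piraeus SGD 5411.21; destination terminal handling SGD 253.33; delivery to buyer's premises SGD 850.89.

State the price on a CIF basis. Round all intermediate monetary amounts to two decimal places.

CIF price: SGD 154603.04

Not relevant to the conversion: freight — on the seller under both DAP and CIF; already in the DAP price and stays in the CIF price.
From DAP to CIF, the seller no longer bears: destination terminal, delivery.
CIF price = 155707.26 − 253.33 − 850.89 = 154603.04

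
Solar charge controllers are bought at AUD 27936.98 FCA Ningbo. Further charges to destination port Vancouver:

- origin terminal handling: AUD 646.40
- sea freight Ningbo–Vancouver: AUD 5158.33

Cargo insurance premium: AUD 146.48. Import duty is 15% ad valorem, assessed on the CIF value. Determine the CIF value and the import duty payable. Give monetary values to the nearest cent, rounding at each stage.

CIF = FCA price + pre-shipment costs + freight + insurance
CIF = 27936.98 + 646.40 + 5158.33 + 146.48 = 33888.19
Import duty = 33888.19 × 15% = 5083.23

CIF value: AUD 33888.19; import duty: AUD 5083.23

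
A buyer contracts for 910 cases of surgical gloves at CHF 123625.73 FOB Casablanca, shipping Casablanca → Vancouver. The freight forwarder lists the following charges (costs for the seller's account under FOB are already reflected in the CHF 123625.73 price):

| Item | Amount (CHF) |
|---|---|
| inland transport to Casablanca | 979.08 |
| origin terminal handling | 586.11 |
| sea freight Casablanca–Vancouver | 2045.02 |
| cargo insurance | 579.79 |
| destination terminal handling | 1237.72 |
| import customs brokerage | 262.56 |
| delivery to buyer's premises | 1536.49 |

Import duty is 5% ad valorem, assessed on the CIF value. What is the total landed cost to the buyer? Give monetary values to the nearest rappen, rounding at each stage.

FOB: the seller bears costs until goods are on board at the origin port; the buyer bears freight, insurance and all costs thereafter.
Already in the invoice (seller's account under FOB): inland to port, origin terminal — exclude.
CIF value = FOB price + freight + insurance = 123625.73 + 2045.02 + 579.79 = 126250.54
Import duty = 126250.54 × 5% = 6312.53
Buyer bears: freight 2045.02 + insurance 579.79 + destination terminal 1237.72 + brokerage 262.56 + delivery 1536.49 + duty 6312.53 = 11974.11
Landed cost = invoice 123625.73 + 11974.11 = 135599.84

Total landed cost: CHF 135599.84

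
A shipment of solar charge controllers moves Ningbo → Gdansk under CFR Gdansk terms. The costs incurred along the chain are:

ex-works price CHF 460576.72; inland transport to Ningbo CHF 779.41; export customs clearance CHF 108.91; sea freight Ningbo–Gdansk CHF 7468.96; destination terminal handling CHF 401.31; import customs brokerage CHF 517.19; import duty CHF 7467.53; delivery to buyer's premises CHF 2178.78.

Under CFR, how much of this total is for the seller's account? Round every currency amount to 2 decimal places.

Seller's account: CHF 468934.00

CFR: the seller pays costs through ocean freight to the destination port, but not insurance.
Seller's account: goods 460576.72 + inland to port 779.41 + export clearance 108.91 + freight 7468.96 = 468934.00
Buyer's account: destination terminal 401.31 + brokerage 517.19 + duty 7467.53 + delivery 2178.78 = 10564.81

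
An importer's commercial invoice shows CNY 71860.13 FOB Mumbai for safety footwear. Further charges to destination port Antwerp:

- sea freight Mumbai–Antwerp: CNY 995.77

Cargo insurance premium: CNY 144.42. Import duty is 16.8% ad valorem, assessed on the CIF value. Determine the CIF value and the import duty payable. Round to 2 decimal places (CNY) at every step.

CIF value: CNY 73000.32; import duty: CNY 12264.05

CIF = FOB price + freight + insurance
CIF = 71860.13 + 995.77 + 144.42 = 73000.32
Import duty = 73000.32 × 16.8% = 12264.05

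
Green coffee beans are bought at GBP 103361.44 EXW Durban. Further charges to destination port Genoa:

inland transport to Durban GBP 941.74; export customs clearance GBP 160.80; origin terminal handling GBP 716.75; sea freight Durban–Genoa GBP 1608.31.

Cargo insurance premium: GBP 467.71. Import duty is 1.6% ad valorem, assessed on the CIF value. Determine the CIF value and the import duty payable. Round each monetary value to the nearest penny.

CIF = EXW price + pre-shipment costs + freight + insurance
CIF = 103361.44 + 941.74 + 160.80 + 716.75 + 1608.31 + 467.71 = 107256.75
Import duty = 107256.75 × 1.6% = 1716.11

CIF value: GBP 107256.75; import duty: GBP 1716.11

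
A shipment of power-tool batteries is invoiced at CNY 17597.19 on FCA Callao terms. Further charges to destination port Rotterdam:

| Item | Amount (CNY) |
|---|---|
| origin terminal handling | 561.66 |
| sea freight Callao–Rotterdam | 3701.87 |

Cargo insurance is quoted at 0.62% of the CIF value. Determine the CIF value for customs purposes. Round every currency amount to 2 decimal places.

Let C be the CIF value. C = FCA price + pre-shipment costs + freight + 0.62% × C
C − 0.62% × C = 17597.19 + 561.66 + 3701.87
0.9938 × C = 21860.72
C = 21860.72 / 0.9938 = 21997.10
Insurance premium = 0.62% × 21997.10 = 136.38

CIF value: CNY 21997.10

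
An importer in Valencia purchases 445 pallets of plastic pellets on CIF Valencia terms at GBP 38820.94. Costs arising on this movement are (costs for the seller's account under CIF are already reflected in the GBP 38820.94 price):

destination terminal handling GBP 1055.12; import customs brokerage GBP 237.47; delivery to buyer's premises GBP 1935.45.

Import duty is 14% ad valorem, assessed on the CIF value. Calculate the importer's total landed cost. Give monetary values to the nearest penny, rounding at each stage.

Total landed cost: GBP 47483.91

CIF: the seller pays costs through ocean freight and marine insurance to the destination port.
The CIF price already equals the CIF value: 38820.94
Import duty = 38820.94 × 14% = 5434.93
Buyer bears: destination terminal 1055.12 + brokerage 237.47 + delivery 1935.45 + duty 5434.93 = 8662.97
Landed cost = invoice 38820.94 + 8662.97 = 47483.91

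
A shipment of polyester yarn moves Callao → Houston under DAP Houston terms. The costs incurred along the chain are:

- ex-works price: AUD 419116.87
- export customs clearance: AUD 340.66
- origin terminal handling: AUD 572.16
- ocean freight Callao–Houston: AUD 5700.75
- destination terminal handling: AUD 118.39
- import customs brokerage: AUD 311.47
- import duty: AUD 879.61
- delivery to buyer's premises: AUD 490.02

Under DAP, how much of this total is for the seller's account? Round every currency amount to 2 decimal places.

Seller's account: AUD 426338.85

DAP: the seller bears all costs to the named destination except import duty and clearance.
Seller's account: goods 419116.87 + export clearance 340.66 + origin terminal 572.16 + freight 5700.75 + destination terminal 118.39 + delivery 490.02 = 426338.85
Buyer's account: brokerage 311.47 + duty 879.61 = 1191.08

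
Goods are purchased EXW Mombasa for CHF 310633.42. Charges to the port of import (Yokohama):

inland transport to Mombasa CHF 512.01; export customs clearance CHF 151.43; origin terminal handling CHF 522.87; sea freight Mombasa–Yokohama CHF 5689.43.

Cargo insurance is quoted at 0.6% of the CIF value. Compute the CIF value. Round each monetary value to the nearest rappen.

Let C be the CIF value. C = EXW price + pre-shipment costs + freight + 0.6% × C
C − 0.6% × C = 310633.42 + 512.01 + 151.43 + 522.87 + 5689.43
0.994 × C = 317509.16
C = 317509.16 / 0.994 = 319425.71
Insurance premium = 0.6% × 319425.71 = 1916.55

CIF value: CHF 319425.71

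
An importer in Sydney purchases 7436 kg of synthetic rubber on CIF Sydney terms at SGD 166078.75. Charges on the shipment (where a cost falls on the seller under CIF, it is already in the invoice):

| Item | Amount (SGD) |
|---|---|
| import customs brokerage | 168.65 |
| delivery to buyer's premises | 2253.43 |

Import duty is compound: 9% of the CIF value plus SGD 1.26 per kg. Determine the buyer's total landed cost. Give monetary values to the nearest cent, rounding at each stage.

CIF: the seller pays costs through ocean freight and marine insurance to the destination port.
The CIF price already equals the CIF value: 166078.75
Ad valorem component: 166078.75 × 9% = 14947.09
Specific component: 7436 × 1.26 = 9369.36
Import duty = 14947.09 + 9369.36 = 24316.45
Buyer bears: brokerage 168.65 + delivery 2253.43 + duty 24316.45 = 26738.53
Landed cost = invoice 166078.75 + 26738.53 = 192817.28

Total landed cost: SGD 192817.28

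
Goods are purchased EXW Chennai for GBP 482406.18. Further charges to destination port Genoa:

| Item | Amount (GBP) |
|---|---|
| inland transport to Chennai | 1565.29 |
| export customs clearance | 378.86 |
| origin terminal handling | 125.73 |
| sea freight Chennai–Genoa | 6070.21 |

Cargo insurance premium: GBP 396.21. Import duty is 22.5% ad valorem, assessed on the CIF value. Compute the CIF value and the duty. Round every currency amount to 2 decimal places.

CIF value: GBP 490942.48; import duty: GBP 110462.06

CIF = EXW price + pre-shipment costs + freight + insurance
CIF = 482406.18 + 1565.29 + 378.86 + 125.73 + 6070.21 + 396.21 = 490942.48
Import duty = 490942.48 × 22.5% = 110462.06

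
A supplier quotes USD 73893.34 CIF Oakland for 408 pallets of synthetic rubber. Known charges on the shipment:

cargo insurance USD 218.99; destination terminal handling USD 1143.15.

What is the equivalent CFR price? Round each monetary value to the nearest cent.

CFR price: USD 73674.35

Not relevant to the conversion: destination terminal — on the buyer under both terms; not part of either seller's price.
From CIF to CFR, the seller no longer bears: insurance.
CFR price = 73893.34 − 218.99 = 73674.35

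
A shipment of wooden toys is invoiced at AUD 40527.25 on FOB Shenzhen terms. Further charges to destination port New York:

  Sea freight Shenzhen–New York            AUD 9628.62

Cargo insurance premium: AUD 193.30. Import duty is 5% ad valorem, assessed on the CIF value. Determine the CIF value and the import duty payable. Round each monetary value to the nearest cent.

CIF = FOB price + freight + insurance
CIF = 40527.25 + 9628.62 + 193.30 = 50349.17
Import duty = 50349.17 × 5% = 2517.46

CIF value: AUD 50349.17; import duty: AUD 2517.46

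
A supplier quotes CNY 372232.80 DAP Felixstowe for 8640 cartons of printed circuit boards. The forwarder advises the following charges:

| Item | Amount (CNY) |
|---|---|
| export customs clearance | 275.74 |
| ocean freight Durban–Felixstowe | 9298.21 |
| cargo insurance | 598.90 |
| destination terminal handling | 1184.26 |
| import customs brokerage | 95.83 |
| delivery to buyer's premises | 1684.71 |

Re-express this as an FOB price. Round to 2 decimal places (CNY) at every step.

Not relevant to the conversion: export clearance — on the seller under both DAP and FOB; already in the DAP price and stays in the FOB price. brokerage — on the buyer under both terms; not part of either seller's price.
From DAP to FOB, the seller no longer bears: freight, insurance, destination terminal, delivery.
FOB price = 372232.80 − 9298.21 − 598.90 − 1184.26 − 1684.71 = 359466.72

FOB price: CNY 359466.72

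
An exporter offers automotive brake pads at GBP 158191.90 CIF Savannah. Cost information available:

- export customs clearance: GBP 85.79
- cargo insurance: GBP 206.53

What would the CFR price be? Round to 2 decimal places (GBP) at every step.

CFR price: GBP 157985.37

Not relevant to the conversion: export clearance — on the seller under both CIF and CFR; already in the CIF price and stays in the CFR price.
From CIF to CFR, the seller no longer bears: insurance.
CFR price = 158191.90 − 206.53 = 157985.37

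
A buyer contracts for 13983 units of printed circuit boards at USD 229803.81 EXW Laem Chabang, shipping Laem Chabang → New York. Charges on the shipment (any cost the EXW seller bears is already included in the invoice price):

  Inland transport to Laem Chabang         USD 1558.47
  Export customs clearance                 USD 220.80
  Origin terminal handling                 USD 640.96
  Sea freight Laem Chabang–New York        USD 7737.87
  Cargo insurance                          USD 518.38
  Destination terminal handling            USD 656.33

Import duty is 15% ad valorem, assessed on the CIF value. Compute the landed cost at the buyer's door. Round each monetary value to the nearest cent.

Total landed cost: USD 277208.66

EXW: the seller makes goods available at their premises; the buyer bears all onward costs.
CIF value = EXW price + inland to port + export clearance + origin terminal + freight + insurance = 229803.81 + 1558.47 + 220.80 + 640.96 + 7737.87 + 518.38 = 240480.29
Import duty = 240480.29 × 15% = 36072.04
Buyer bears: inland to port 1558.47 + export clearance 220.80 + origin terminal 640.96 + freight 7737.87 + insurance 518.38 + destination terminal 656.33 + duty 36072.04 = 47404.85
Landed cost = invoice 229803.81 + 47404.85 = 277208.66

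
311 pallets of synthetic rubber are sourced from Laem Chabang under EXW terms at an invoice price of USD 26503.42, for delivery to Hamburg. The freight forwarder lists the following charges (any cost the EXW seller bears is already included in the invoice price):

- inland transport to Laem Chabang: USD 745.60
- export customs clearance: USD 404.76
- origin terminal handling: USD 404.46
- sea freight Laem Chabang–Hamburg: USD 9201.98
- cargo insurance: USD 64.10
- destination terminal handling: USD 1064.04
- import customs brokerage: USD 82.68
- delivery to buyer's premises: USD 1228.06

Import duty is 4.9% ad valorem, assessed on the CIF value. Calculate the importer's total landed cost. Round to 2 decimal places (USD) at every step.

Total landed cost: USD 41527.99

EXW: the seller makes goods available at their premises; the buyer bears all onward costs.
CIF value = EXW price + inland to port + export clearance + origin terminal + freight + insurance = 26503.42 + 745.60 + 404.76 + 404.46 + 9201.98 + 64.10 = 37324.32
Import duty = 37324.32 × 4.9% = 1828.89
Buyer bears: inland to port 745.60 + export clearance 404.76 + origin terminal 404.46 + freight 9201.98 + insurance 64.10 + destination terminal 1064.04 + brokerage 82.68 + delivery 1228.06 + duty 1828.89 = 15024.57
Landed cost = invoice 26503.42 + 15024.57 = 41527.99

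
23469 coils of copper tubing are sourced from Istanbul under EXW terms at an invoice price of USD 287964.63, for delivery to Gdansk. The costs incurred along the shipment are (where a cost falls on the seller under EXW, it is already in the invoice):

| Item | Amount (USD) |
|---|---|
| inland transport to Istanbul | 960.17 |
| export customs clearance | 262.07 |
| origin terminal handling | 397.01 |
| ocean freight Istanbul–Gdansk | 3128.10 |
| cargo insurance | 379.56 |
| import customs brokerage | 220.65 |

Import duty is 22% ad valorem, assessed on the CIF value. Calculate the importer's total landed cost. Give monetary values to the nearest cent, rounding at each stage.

EXW: the seller makes goods available at their premises; the buyer bears all onward costs.
CIF value = EXW price + inland to port + export clearance + origin terminal + freight + insurance = 287964.63 + 960.17 + 262.07 + 397.01 + 3128.10 + 379.56 = 293091.54
Import duty = 293091.54 × 22% = 64480.14
Buyer bears: inland to port 960.17 + export clearance 262.07 + origin terminal 397.01 + freight 3128.10 + insurance 379.56 + brokerage 220.65 + duty 64480.14 = 69827.70
Landed cost = invoice 287964.63 + 69827.70 = 357792.33

Total landed cost: USD 357792.33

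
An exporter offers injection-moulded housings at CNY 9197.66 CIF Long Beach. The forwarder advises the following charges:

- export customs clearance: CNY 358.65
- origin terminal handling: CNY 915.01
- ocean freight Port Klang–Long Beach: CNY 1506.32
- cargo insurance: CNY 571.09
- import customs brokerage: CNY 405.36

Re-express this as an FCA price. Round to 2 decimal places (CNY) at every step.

FCA price: CNY 6205.24

Not relevant to the conversion: export clearance — on the seller under both CIF and FCA; already in the CIF price and stays in the FCA price. brokerage — on the buyer under both terms; not part of either seller's price.
From CIF to FCA, the seller no longer bears: origin terminal, freight, insurance.
FCA price = 9197.66 − 915.01 − 1506.32 − 571.09 = 6205.24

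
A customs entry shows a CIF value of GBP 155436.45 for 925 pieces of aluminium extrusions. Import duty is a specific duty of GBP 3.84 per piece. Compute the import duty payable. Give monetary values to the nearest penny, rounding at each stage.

Import duty = 925 × 3.84 = 3552.00

Import duty: GBP 3552.00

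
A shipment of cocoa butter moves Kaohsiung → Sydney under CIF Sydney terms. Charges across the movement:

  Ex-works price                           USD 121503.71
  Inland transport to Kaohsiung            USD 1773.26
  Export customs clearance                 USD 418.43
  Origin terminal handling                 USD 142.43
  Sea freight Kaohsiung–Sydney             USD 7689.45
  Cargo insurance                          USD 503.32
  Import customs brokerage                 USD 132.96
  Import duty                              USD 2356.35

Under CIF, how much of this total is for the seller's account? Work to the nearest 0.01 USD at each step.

CIF: the seller pays costs through ocean freight and marine insurance to the destination port.
Seller's account: goods 121503.71 + inland to port 1773.26 + export clearance 418.43 + origin terminal 142.43 + freight 7689.45 + insurance 503.32 = 132030.60
Buyer's account: brokerage 132.96 + duty 2356.35 = 2489.31

Seller's account: USD 132030.60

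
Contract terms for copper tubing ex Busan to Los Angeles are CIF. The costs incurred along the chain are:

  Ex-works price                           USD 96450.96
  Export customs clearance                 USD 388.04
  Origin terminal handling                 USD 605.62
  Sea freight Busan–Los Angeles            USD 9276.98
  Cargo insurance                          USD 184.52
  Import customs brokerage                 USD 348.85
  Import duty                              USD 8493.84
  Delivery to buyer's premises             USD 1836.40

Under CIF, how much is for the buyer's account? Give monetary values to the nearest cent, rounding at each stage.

CIF: the seller pays costs through ocean freight and marine insurance to the destination port.
Seller's account: goods 96450.96 + export clearance 388.04 + origin terminal 605.62 + freight 9276.98 + insurance 184.52 = 106906.12
Buyer's account: brokerage 348.85 + duty 8493.84 + delivery 1836.40 = 10679.09

Buyer's account: USD 10679.09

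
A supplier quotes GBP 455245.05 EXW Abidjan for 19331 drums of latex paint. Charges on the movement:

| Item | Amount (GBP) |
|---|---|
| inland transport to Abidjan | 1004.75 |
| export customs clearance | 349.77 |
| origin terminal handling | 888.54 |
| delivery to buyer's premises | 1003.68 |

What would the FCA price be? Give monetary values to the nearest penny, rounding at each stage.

Not relevant to the conversion: origin terminal, delivery — on the buyer under both terms; not part of either seller's price.
From EXW to FCA, the seller additionally bears: inland to port, export clearance.
FCA price = 455245.05 + 1004.75 + 349.77 = 456599.57

FCA price: GBP 456599.57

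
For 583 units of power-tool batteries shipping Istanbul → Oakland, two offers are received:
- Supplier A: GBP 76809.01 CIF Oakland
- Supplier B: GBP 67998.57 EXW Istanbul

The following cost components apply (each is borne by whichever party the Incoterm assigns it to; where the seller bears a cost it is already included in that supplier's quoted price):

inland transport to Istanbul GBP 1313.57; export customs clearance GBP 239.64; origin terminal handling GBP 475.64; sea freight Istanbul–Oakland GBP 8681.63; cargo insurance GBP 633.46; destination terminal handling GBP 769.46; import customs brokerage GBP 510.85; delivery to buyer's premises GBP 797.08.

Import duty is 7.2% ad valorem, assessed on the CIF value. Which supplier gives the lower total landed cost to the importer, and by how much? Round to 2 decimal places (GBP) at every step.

Supplier A (CIF):
The CIF price already equals the CIF value: 76809.01
Import duty = 76809.01 × 7.2% = 5530.25
Buyer bears (A): 769.46 + 510.85 + 797.08 = 2077.39
Landed cost (A) = invoice 76809.01 + 2077.39 + duty 5530.25 = 84416.65
Supplier B (EXW):
CIF value = EXW price + inland to port + export clearance + origin terminal + freight + insurance = 67998.57 + 1313.57 + 239.64 + 475.64 + 8681.63 + 633.46 = 79342.51
Import duty = 79342.51 × 7.2% = 5712.66
Buyer bears (B): 1313.57 + 239.64 + 475.64 + 8681.63 + 633.46 + 769.46 + 510.85 + 797.08 = 13421.33
Landed cost (B) = invoice 67998.57 + 13421.33 + duty 5712.66 = 87132.56
Difference = |84416.65 − 87132.56| = 2715.91

Supplier A is cheaper by GBP 2715.91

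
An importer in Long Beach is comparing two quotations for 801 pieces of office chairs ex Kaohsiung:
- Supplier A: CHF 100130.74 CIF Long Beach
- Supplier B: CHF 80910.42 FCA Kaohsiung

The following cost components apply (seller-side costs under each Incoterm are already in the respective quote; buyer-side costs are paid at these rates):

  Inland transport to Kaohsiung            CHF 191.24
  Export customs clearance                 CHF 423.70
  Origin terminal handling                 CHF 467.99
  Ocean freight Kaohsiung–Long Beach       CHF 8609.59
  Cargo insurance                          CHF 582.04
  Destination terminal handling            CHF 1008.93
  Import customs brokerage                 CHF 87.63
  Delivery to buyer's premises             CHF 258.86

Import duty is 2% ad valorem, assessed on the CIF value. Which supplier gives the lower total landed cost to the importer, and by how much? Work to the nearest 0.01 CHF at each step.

Supplier B is cheaper by CHF 9751.91

Supplier A (CIF):
The CIF price already equals the CIF value: 100130.74
Import duty = 100130.74 × 2% = 2002.61
Buyer bears (A): 1008.93 + 87.63 + 258.86 = 1355.42
Landed cost (A) = invoice 100130.74 + 1355.42 + duty 2002.61 = 103488.77
Supplier B (FCA):
CIF value = FCA price + origin terminal + freight + insurance = 80910.42 + 467.99 + 8609.59 + 582.04 = 90570.04
Import duty = 90570.04 × 2% = 1811.40
Buyer bears (B): 467.99 + 8609.59 + 582.04 + 1008.93 + 87.63 + 258.86 = 11015.04
Landed cost (B) = invoice 80910.42 + 11015.04 + duty 1811.40 = 93736.86
Difference = |103488.77 − 93736.86| = 9751.91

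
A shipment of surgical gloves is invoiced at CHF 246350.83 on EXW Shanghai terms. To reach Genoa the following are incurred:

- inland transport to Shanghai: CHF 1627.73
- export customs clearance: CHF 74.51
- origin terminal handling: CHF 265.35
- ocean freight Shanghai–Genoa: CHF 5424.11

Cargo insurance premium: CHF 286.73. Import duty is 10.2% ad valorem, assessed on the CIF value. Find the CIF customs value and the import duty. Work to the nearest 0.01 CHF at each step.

CIF = EXW price + pre-shipment costs + freight + insurance
CIF = 246350.83 + 1627.73 + 74.51 + 265.35 + 5424.11 + 286.73 = 254029.26
Import duty = 254029.26 × 10.2% = 25910.98

CIF value: CHF 254029.26; import duty: CHF 25910.98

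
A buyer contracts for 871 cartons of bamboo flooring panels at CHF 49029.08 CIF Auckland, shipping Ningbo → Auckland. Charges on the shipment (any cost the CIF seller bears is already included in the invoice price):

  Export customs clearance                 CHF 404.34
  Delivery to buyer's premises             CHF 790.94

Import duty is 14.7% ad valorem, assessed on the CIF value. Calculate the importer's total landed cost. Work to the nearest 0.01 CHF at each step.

Total landed cost: CHF 57027.29

CIF: the seller pays costs through ocean freight and marine insurance to the destination port.
Already in the invoice (seller's account under CIF): export clearance — exclude.
The CIF price already equals the CIF value: 49029.08
Import duty = 49029.08 × 14.7% = 7207.27
Buyer bears: delivery 790.94 + duty 7207.27 = 7998.21
Landed cost = invoice 49029.08 + 7998.21 = 57027.29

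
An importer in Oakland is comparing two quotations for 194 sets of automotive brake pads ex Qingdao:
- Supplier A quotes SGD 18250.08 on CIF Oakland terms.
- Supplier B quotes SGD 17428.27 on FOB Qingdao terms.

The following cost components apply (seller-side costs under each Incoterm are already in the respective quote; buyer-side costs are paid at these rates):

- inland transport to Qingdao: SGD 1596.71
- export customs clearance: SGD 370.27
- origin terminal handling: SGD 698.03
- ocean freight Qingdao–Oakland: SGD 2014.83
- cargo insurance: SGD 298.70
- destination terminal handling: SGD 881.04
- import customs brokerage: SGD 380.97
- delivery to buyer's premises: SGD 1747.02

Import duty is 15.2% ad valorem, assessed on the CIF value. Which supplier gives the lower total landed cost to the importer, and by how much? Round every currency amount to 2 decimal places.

Supplier A (CIF):
The CIF price already equals the CIF value: 18250.08
Import duty = 18250.08 × 15.2% = 2774.01
Buyer bears (A): 881.04 + 380.97 + 1747.02 = 3009.03
Landed cost (A) = invoice 18250.08 + 3009.03 + duty 2774.01 = 24033.12
Supplier B (FOB):
CIF value = FOB price + freight + insurance = 17428.27 + 2014.83 + 298.70 = 19741.80
Import duty = 19741.80 × 15.2% = 3000.75
Buyer bears (B): 2014.83 + 298.70 + 881.04 + 380.97 + 1747.02 = 5322.56
Landed cost (B) = invoice 17428.27 + 5322.56 + duty 3000.75 = 25751.58
Difference = |24033.12 − 25751.58| = 1718.46

Supplier A is cheaper by SGD 1718.46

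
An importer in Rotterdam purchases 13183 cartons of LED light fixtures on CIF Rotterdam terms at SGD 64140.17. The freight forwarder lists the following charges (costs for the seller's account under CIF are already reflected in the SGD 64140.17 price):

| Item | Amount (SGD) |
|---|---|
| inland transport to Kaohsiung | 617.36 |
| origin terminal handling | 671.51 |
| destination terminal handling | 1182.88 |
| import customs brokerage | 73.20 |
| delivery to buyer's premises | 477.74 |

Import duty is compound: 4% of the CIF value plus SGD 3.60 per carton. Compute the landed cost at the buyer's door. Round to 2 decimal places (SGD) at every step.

CIF: the seller pays costs through ocean freight and marine insurance to the destination port.
Already in the invoice (seller's account under CIF): inland to port, origin terminal — exclude.
The CIF price already equals the CIF value: 64140.17
Ad valorem component: 64140.17 × 4% = 2565.61
Specific component: 13183 × 3.60 = 47458.80
Import duty = 2565.61 + 47458.80 = 50024.41
Buyer bears: destination terminal 1182.88 + brokerage 73.20 + delivery 477.74 + duty 50024.41 = 51758.23
Landed cost = invoice 64140.17 + 51758.23 = 115898.40

Total landed cost: SGD 115898.40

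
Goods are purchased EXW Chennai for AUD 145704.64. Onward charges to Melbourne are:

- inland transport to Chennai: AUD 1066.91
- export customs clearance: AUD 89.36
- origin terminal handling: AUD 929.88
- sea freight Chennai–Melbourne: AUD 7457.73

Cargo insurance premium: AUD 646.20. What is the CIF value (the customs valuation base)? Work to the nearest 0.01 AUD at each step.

CIF value: AUD 155894.72

CIF = EXW price + pre-shipment costs + freight + insurance
CIF = 145704.64 + 1066.91 + 89.36 + 929.88 + 7457.73 + 646.20 = 155894.72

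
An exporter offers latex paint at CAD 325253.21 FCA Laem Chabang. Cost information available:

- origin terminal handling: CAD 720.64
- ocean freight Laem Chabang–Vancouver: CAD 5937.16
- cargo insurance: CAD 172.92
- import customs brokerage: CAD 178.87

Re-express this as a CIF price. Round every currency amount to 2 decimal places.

Not relevant to the conversion: brokerage — on the buyer under both terms; not part of either seller's price.
From FCA to CIF, the seller additionally bears: origin terminal, freight, insurance.
CIF price = 325253.21 + 720.64 + 5937.16 + 172.92 = 332083.93

CIF price: CAD 332083.93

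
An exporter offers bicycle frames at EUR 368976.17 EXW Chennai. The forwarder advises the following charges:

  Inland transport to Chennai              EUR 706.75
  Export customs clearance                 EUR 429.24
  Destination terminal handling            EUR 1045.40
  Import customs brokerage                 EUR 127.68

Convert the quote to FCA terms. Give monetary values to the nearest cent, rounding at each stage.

Not relevant to the conversion: destination terminal, brokerage — on the buyer under both terms; not part of either seller's price.
From EXW to FCA, the seller additionally bears: inland to port, export clearance.
FCA price = 368976.17 + 706.75 + 429.24 = 370112.16

FCA price: EUR 370112.16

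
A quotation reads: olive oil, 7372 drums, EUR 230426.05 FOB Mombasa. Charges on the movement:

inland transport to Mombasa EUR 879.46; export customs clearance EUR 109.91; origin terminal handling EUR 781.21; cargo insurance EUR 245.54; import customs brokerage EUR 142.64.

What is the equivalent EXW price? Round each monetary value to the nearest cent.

EXW price: EUR 228655.47

Not relevant to the conversion: brokerage, insurance — on the buyer under both terms; not part of either seller's price.
From FOB to EXW, the seller no longer bears: inland to port, export clearance, origin terminal.
EXW price = 230426.05 − 879.46 − 109.91 − 781.21 = 228655.47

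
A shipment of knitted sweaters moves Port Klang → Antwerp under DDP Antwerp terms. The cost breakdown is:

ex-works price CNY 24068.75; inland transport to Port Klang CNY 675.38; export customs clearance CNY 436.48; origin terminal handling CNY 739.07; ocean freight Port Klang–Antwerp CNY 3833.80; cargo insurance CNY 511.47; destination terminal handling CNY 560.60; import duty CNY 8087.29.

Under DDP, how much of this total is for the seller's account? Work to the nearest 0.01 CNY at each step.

Seller's account: CNY 38912.84

DDP: the seller bears all costs including import duty.
Seller's account: goods 24068.75 + inland to port 675.38 + export clearance 436.48 + origin terminal 739.07 + freight 3833.80 + insurance 511.47 + destination terminal 560.60 + duty 8087.29 = 38912.84
Buyer's account: 0.00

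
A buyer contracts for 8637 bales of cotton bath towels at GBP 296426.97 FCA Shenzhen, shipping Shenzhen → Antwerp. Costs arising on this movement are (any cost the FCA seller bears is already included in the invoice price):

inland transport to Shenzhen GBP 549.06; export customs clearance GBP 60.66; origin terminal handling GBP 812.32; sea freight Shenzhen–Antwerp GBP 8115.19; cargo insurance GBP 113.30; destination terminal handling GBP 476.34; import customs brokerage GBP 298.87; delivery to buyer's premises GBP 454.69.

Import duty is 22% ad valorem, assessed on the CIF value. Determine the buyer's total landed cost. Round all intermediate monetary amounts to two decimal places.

Total landed cost: GBP 373900.59

FCA: the seller delivers export-cleared goods to the carrier; the buyer bears costs from that point.
Already in the invoice (seller's account under FCA): inland to port, export clearance — exclude.
CIF value = FCA price + origin terminal + freight + insurance = 296426.97 + 812.32 + 8115.19 + 113.30 = 305467.78
Import duty = 305467.78 × 22% = 67202.91
Buyer bears: origin terminal 812.32 + freight 8115.19 + insurance 113.30 + destination terminal 476.34 + brokerage 298.87 + delivery 454.69 + duty 67202.91 = 77473.62
Landed cost = invoice 296426.97 + 77473.62 = 373900.59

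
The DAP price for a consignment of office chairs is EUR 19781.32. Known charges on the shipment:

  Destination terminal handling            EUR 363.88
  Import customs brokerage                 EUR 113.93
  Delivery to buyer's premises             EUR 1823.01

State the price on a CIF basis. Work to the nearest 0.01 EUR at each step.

CIF price: EUR 17594.43

Not relevant to the conversion: brokerage — on the buyer under both terms; not part of either seller's price.
From DAP to CIF, the seller no longer bears: destination terminal, delivery.
CIF price = 19781.32 − 363.88 − 1823.01 = 17594.43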